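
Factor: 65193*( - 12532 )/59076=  - 68083223/4923 = - 3^( - 2)*13^1*31^1*241^1*547^(  -  1)*701^1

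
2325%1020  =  285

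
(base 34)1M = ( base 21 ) 2E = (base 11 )51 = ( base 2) 111000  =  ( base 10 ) 56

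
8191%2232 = 1495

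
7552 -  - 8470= 16022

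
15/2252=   15/2252 = 0.01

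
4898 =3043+1855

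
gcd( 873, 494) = 1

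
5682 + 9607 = 15289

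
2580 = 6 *430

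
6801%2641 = 1519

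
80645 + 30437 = 111082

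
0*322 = 0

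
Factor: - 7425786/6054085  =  -2^1 * 3^1 * 5^( - 1 )*157^1*7883^1*1210817^ ( - 1 )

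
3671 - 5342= - 1671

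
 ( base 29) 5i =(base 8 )243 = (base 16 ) a3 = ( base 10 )163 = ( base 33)4v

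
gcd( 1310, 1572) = 262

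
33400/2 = 16700  =  16700.00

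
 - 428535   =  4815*( - 89) 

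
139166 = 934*149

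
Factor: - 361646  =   - 2^1*19^1*31^1*307^1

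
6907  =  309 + 6598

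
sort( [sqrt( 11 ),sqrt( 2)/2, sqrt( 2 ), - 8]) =[ - 8,sqrt(2)/2,sqrt (2 ), sqrt ( 11) ]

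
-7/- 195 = 7/195 = 0.04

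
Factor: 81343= 81343^1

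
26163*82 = 2145366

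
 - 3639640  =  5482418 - 9122058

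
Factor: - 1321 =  - 1321^1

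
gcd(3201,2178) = 33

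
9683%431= 201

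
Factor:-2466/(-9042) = 3/11 = 3^1*11^( - 1)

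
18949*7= 132643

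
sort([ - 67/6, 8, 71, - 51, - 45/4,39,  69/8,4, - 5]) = [ -51 , - 45/4 ,-67/6, - 5, 4, 8,69/8 , 39,  71 ]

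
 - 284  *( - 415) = 117860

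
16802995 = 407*41285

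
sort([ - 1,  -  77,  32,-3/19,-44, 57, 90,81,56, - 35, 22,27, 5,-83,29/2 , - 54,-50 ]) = [-83, - 77,  -  54,  -  50, - 44, - 35,  -  1,  -  3/19, 5 , 29/2, 22,27, 32,  56,57, 81,90 ] 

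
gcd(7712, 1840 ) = 16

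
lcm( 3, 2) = 6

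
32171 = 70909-38738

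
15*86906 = 1303590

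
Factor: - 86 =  -2^1*43^1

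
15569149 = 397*39217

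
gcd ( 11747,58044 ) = 691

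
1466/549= 2 +368/549 = 2.67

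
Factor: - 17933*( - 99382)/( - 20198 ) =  - 17^1*37^1* 79^2*227^1*10099^( - 1)=- 891108703/10099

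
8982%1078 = 358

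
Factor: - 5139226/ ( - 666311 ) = 2^1*19^( - 1)*37^2*1877^1*35069^ ( - 1) 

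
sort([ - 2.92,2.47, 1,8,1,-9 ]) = [-9,-2.92 , 1,1, 2.47, 8 ]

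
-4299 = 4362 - 8661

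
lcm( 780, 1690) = 10140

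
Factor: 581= 7^1*83^1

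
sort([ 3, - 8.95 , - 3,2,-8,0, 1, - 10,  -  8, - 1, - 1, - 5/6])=[-10, - 8.95, - 8, -8,-3, - 1 , - 1, -5/6 , 0, 1, 2,3 ] 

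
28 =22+6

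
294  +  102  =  396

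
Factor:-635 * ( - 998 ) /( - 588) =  - 316865/294 =-2^(-1)*3^( - 1 ) * 5^1*7^(-2)*127^1 *499^1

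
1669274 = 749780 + 919494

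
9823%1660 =1523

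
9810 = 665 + 9145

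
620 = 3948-3328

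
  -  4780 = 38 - 4818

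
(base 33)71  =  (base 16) e8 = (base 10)232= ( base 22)ac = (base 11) 1a1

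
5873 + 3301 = 9174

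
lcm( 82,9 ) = 738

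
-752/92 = -9 + 19/23 = -  8.17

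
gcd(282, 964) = 2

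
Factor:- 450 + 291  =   - 3^1 * 53^1 = - 159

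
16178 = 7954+8224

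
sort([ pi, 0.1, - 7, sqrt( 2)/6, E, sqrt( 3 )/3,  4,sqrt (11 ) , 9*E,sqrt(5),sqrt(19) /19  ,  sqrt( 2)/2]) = [ - 7,  0.1,sqrt ( 19)/19,sqrt( 2)/6,sqrt(3) /3, sqrt( 2)/2, sqrt( 5 ) , E, pi, sqrt( 11 ),4,  9* E]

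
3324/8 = 415 + 1/2 = 415.50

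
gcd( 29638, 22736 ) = 406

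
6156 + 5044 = 11200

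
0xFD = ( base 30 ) 8D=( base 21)c1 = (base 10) 253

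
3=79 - 76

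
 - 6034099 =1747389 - 7781488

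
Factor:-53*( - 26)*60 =2^3 * 3^1*5^1*13^1*53^1 = 82680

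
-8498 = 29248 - 37746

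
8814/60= 146 + 9/10= 146.90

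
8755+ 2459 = 11214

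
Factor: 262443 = 3^1*87481^1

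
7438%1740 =478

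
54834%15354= 8772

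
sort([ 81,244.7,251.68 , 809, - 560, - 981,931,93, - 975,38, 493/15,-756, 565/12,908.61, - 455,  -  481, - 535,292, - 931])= [ - 981, - 975, - 931, - 756, - 560,-535 , - 481, - 455,493/15  ,  38,565/12,81, 93,244.7,251.68,292 , 809,908.61,931 ] 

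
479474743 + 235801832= 715276575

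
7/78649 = 7/78649 =0.00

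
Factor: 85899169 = 4583^1*18743^1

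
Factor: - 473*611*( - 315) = 3^2*5^1 *7^1*11^1*13^1  *43^1*47^1 = 91035945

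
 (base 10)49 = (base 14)37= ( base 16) 31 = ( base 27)1m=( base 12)41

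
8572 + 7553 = 16125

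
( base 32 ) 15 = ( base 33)14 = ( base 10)37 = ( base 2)100101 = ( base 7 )52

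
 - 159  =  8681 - 8840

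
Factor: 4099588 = 2^2  *  137^1*7481^1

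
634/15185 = 634/15185 = 0.04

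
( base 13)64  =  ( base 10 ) 82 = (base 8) 122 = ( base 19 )46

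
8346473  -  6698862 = 1647611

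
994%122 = 18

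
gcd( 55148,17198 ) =2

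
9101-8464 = 637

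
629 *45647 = 28711963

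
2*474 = 948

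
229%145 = 84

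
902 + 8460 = 9362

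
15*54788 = 821820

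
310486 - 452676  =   - 142190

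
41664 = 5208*8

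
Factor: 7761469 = 17^1*456557^1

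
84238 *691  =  58208458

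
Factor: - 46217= - 113^1*409^1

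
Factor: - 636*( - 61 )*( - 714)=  - 2^3*3^2*7^1*17^1*53^1*61^1=- 27700344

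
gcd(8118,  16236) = 8118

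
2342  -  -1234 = 3576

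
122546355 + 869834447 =992380802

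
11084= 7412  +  3672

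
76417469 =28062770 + 48354699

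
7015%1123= 277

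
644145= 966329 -322184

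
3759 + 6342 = 10101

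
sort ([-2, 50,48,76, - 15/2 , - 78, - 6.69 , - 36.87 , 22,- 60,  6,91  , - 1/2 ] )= [ - 78 , - 60, - 36.87, - 15/2 , - 6.69, - 2, - 1/2, 6,22,48,50,  76,91 ]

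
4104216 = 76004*54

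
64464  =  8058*8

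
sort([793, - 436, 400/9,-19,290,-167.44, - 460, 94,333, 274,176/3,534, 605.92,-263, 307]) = [  -  460,  -  436,  -  263, - 167.44, - 19 , 400/9, 176/3 , 94 , 274,290,307,333, 534, 605.92,793 ]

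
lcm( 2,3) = 6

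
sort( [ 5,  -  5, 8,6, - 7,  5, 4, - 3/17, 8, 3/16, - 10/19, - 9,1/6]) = [ - 9, - 7,  -  5, - 10/19,  -  3/17 , 1/6,3/16, 4, 5,5, 6,8,8]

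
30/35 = 6/7 = 0.86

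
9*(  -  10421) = - 93789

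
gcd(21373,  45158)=67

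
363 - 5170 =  - 4807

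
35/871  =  35/871 = 0.04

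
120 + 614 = 734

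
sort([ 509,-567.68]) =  [-567.68,509]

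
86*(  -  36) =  - 3096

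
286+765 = 1051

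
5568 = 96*58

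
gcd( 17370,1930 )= 1930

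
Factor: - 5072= -2^4*317^1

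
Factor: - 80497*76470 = - 2^1 * 3^1 * 5^1 * 101^1 * 797^1*2549^1 = - 6155605590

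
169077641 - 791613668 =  - 622536027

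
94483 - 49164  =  45319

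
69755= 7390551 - 7320796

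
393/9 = 131/3 = 43.67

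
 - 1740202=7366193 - 9106395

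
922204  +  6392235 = 7314439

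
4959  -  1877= 3082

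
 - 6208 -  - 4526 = -1682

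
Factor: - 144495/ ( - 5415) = 507/19 = 3^1 *13^2*19^( - 1)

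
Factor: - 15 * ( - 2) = 30 = 2^1*3^1*5^1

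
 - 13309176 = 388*( - 34302)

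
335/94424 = 335/94424= 0.00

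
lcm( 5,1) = 5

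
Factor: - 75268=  -2^2*31^1*607^1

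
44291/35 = 1265 + 16/35 = 1265.46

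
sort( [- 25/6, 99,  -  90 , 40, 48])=[ - 90,-25/6, 40, 48, 99 ]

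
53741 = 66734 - 12993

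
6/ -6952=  - 3/3476  =  -  0.00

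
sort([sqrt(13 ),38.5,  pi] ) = [pi,sqrt( 13 ), 38.5] 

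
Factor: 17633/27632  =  2^( - 4 )*7^1* 157^( - 1 )*229^1 = 1603/2512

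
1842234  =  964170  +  878064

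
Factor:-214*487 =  - 104218 = -2^1*107^1* 487^1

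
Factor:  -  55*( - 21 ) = 1155 = 3^1 * 5^1*7^1*11^1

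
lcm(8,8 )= 8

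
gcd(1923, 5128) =641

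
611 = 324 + 287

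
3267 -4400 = - 1133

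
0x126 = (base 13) 198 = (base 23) ci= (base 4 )10212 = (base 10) 294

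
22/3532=11/1766 = 0.01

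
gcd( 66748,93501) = 1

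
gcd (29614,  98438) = 2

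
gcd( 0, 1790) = 1790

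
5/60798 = 5/60798 = 0.00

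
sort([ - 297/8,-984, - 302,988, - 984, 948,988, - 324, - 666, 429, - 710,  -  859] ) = [ - 984 , - 984, - 859, - 710, - 666, - 324, - 302, - 297/8, 429, 948,988,988]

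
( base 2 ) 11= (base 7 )3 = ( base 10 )3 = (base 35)3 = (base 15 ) 3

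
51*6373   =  325023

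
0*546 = 0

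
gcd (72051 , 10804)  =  73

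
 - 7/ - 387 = 7/387 =0.02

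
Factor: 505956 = 2^2*3^1  *  11^1*3833^1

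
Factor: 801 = 3^2*89^1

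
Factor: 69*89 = 3^1*23^1*89^1 = 6141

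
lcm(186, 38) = 3534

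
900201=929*969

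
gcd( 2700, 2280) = 60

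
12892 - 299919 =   -  287027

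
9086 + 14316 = 23402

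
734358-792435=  - 58077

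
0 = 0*951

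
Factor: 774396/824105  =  2^2*3^2*5^(-1) * 7^2 * 439^1*164821^( - 1)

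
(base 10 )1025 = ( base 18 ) 32h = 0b10000000001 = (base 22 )22d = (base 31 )122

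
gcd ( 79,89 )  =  1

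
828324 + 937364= 1765688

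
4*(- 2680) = - 10720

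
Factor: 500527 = 500527^1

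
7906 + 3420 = 11326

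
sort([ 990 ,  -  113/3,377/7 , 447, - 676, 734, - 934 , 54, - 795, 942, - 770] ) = [-934, - 795, - 770,  -  676,-113/3,  377/7, 54, 447, 734, 942,  990 ] 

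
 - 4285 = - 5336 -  - 1051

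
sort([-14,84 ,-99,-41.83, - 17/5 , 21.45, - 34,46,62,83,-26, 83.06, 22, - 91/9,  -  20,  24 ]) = [ - 99,  -  41.83, - 34, -26,  -  20,  -  14,  -  91/9, - 17/5, 21.45 , 22,24,46,62,83,83.06, 84]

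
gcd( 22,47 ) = 1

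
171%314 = 171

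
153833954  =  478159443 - 324325489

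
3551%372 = 203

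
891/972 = 11/12 = 0.92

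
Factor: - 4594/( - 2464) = 2297/1232 = 2^(-4 )*7^( - 1 )*11^(  -  1 )*2297^1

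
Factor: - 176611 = -176611^1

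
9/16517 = 9/16517 = 0.00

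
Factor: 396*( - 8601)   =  -3405996 = -2^2*3^3*11^1*47^1*61^1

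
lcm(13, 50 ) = 650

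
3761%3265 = 496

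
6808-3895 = 2913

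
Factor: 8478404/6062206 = 4239202/3031103 = 2^1*11^1*233^1*827^1 * 3031103^( - 1)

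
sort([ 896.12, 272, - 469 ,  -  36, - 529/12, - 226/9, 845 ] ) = [  -  469,  -  529/12, - 36, - 226/9, 272,845, 896.12 ]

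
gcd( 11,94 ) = 1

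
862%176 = 158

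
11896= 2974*4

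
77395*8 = 619160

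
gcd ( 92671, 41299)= 1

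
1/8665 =1/8665=   0.00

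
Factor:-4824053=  - 13^1*433^1 *857^1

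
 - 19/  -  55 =19/55 = 0.35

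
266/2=133 = 133.00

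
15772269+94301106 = 110073375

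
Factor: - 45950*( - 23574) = 1083225300 =2^2* 3^1*5^2 * 919^1*3929^1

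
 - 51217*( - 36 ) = 1843812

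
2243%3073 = 2243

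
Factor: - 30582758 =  - 2^1*15291379^1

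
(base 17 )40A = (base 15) 52B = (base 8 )2216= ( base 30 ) 18q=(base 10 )1166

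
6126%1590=1356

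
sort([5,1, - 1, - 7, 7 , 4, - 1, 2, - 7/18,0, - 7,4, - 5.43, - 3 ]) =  [ -7, - 7, - 5.43, - 3, - 1,  -  1,-7/18, 0 , 1 , 2,4 , 4,5, 7]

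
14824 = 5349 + 9475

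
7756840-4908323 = 2848517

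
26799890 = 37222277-10422387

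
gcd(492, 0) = 492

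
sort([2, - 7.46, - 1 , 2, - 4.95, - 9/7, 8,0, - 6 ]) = [ - 7.46,-6, - 4.95, - 9/7, - 1,0,  2,  2, 8]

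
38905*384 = 14939520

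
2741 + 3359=6100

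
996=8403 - 7407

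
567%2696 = 567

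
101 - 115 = - 14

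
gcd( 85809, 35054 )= 1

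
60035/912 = 65+ 755/912=65.83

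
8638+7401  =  16039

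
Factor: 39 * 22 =2^1 * 3^1 * 11^1*13^1 = 858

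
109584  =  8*13698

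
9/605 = 9/605 = 0.01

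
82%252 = 82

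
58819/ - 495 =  - 119+ 86/495 = - 118.83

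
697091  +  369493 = 1066584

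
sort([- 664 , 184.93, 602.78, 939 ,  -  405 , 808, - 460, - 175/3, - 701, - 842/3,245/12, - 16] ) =[ - 701, - 664, - 460, - 405, - 842/3,-175/3,-16, 245/12, 184.93,  602.78 , 808, 939] 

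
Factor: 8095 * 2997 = 3^4*5^1*37^1*1619^1 = 24260715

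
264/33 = 8 = 8.00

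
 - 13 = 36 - 49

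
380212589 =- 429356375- - 809568964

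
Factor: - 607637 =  - 23^1 *29^1*911^1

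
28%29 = 28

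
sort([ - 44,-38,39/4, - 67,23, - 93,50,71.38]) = [ - 93, - 67, - 44,-38 , 39/4, 23,50,  71.38]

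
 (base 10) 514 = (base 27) J1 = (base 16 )202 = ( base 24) LA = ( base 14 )28A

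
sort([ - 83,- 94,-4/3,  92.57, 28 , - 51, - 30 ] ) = [ - 94, - 83, - 51, - 30,-4/3,28, 92.57 ]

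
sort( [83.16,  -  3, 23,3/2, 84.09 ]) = [ - 3, 3/2,23 , 83.16, 84.09]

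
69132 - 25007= 44125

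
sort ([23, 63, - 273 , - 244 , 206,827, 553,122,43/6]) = [-273, -244, 43/6, 23,  63, 122, 206,553,827 ] 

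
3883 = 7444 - 3561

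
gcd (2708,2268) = 4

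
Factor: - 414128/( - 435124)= 572/601 = 2^2*11^1*13^1*601^(  -  1 )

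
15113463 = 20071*753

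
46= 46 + 0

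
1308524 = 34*38486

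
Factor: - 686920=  - 2^3*5^1*13^1*1321^1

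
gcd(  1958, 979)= 979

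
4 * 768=3072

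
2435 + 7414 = 9849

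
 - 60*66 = -3960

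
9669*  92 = 889548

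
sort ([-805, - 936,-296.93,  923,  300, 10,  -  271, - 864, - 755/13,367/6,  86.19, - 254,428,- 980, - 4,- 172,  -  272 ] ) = [ - 980, - 936, - 864,-805,-296.93, - 272, - 271,-254  , - 172, - 755/13, - 4,10,367/6,86.19,300,428, 923]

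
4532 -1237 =3295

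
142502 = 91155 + 51347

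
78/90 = 13/15 = 0.87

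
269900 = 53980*5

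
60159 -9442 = 50717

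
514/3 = 514/3 = 171.33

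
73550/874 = 36775/437 = 84.15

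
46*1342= 61732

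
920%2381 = 920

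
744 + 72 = 816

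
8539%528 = 91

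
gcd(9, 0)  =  9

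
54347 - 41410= 12937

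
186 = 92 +94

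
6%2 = 0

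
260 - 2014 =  - 1754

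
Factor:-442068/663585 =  -2^2*5^(  -  1)*11^1*13^( - 1)*17^1 *41^ ( - 1)*83^(  -  1)*197^1 = - 147356/221195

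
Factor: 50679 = 3^3*  1877^1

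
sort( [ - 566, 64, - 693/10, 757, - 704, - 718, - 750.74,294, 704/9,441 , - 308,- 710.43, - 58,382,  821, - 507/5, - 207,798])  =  [ - 750.74, - 718 , - 710.43, - 704, - 566, - 308 , - 207, - 507/5 , - 693/10, - 58,64,704/9, 294,  382,441, 757,798 , 821 ] 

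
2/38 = 1/19 = 0.05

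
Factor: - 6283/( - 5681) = 13^( - 1)*19^( - 1)*23^( - 1)*61^1 * 103^1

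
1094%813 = 281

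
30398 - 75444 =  - 45046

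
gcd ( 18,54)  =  18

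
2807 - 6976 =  - 4169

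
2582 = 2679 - 97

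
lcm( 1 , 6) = 6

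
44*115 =5060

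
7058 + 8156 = 15214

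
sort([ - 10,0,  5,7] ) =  [ - 10, 0, 5,7]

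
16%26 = 16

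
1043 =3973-2930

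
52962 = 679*78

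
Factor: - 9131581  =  -2887^1*3163^1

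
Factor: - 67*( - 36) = 2412 = 2^2*3^2 * 67^1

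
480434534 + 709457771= 1189892305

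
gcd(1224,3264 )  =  408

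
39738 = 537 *74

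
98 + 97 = 195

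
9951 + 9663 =19614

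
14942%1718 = 1198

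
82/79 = 1 + 3/79 = 1.04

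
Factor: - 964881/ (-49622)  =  2^ ( - 1)*3^2 * 43^( - 1)*577^(  -  1 ) *107209^1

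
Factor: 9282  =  2^1*3^1 * 7^1*13^1*17^1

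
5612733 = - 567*( - 9899)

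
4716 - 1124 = 3592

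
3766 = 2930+836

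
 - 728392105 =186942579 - 915334684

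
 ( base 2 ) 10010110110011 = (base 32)9dj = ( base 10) 9651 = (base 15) 2cd6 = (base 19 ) 17DI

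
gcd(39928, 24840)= 184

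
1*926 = 926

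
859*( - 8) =- 6872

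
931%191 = 167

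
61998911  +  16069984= 78068895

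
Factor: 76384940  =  2^2* 5^1* 19^1 * 59^1 * 3407^1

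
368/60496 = 23/3781 = 0.01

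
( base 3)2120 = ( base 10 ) 69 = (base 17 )41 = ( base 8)105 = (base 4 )1011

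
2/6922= 1/3461=0.00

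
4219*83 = 350177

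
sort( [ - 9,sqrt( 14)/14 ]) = [-9,sqrt(14 ) /14 ] 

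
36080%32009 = 4071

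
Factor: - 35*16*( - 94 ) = 2^5*5^1*7^1*47^1=52640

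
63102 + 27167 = 90269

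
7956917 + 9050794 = 17007711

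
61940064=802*77232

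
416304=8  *52038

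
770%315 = 140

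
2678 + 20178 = 22856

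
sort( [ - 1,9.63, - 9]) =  [ - 9,-1 , 9.63] 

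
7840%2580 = 100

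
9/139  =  9/139 = 0.06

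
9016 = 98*92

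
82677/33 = 27559/11=2505.36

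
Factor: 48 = 2^4*3^1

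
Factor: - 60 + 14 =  - 2^1*23^1 = -46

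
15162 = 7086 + 8076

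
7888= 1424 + 6464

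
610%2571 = 610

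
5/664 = 5/664 = 0.01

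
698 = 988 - 290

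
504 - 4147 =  -3643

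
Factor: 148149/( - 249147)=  - 531/893= - 3^2*19^ ( - 1 )*47^(-1) * 59^1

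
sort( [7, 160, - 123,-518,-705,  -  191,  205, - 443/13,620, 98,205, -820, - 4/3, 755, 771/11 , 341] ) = [ - 820 ,  -  705, - 518, - 191, - 123,- 443/13,-4/3, 7, 771/11, 98, 160 , 205,205,341, 620,755]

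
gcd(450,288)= 18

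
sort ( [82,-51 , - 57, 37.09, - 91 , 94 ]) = [-91, - 57, - 51, 37.09 , 82,  94]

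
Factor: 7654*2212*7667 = 2^3*7^1*11^1*17^1 * 41^1*43^1*79^1*89^1 = 129807278216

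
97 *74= 7178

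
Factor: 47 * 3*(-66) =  - 9306 = - 2^1*3^2*11^1*47^1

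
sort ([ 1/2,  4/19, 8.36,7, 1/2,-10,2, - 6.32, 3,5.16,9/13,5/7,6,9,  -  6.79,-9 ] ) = [ - 10, - 9, - 6.79, - 6.32,4/19,1/2,1/2,  9/13,  5/7,2,3, 5.16, 6,7, 8.36,9]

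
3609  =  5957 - 2348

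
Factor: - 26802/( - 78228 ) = 1489/4346 = 2^( - 1 )*41^ ( - 1)*53^( - 1)*1489^1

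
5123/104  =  49  +  27/104 = 49.26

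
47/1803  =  47/1803 = 0.03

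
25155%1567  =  83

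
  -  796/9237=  - 1 + 8441/9237 = - 0.09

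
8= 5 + 3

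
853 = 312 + 541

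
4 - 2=2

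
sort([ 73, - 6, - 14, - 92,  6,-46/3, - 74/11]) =[ - 92, - 46/3, - 14, - 74/11, - 6, 6,73] 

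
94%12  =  10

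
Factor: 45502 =2^1*22751^1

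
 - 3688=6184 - 9872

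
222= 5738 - 5516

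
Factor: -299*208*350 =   -  2^5*5^2*7^1 * 13^2 *23^1 = - 21767200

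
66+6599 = 6665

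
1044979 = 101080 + 943899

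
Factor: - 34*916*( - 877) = 27313288 = 2^3*17^1*229^1*877^1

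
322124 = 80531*4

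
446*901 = 401846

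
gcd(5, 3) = 1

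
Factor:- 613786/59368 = - 2^( - 2 ) * 41^( - 1)*181^ (-1)*306893^1 = - 306893/29684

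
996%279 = 159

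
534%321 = 213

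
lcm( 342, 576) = 10944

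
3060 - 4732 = - 1672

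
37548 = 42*894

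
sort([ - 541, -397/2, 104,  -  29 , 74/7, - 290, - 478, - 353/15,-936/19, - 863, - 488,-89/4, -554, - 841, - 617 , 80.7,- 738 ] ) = [ - 863, - 841 ,-738,-617,-554,  -  541, - 488, - 478,-290, -397/2, - 936/19, -29,-353/15,-89/4,74/7,80.7,104] 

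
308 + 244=552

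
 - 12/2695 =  - 12/2695 = - 0.00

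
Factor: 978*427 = 417606 =2^1*3^1*7^1*61^1*163^1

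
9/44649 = 1/4961  =  0.00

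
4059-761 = 3298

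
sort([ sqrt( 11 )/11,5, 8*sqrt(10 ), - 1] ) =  [ - 1, sqrt ( 11)/11,5, 8*sqrt(10)]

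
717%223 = 48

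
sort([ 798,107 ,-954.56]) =[ - 954.56,107 , 798]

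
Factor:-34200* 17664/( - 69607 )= 604108800/69607 = 2^11*3^3*5^2*19^1*23^1 * 47^ ( - 1)*1481^( - 1 )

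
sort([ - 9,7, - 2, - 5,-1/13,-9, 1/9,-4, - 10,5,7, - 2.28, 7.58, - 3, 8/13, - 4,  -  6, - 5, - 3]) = [ - 10,- 9,-9, - 6, - 5, - 5, - 4, - 4, - 3,  -  3, - 2.28, - 2, - 1/13,1/9,  8/13,5,7,7, 7.58]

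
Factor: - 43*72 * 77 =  - 2^3*3^2 * 7^1*11^1*43^1 = -238392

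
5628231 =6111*921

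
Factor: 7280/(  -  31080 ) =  - 2^1*3^(  -  1)*13^1*37^(-1) =- 26/111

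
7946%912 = 650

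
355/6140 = 71/1228 = 0.06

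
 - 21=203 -224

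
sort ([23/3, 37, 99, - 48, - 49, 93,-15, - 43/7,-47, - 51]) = [-51, - 49,  -  48, - 47,-15, - 43/7 , 23/3, 37,93, 99] 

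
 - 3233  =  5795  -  9028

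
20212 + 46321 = 66533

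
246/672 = 41/112 = 0.37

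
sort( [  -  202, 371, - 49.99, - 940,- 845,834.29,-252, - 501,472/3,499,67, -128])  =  [ - 940, - 845, - 501, - 252, - 202,-128,-49.99,67, 472/3,371,499 , 834.29]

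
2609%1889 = 720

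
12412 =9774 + 2638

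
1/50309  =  1/50309 =0.00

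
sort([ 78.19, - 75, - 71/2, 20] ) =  [ - 75, - 71/2, 20 , 78.19]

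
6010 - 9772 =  - 3762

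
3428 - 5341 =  - 1913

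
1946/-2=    - 973/1 = - 973.00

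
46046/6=23023/3= 7674.33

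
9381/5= 1876+1/5 = 1876.20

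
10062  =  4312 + 5750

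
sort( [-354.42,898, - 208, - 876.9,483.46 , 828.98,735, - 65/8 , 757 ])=[ - 876.9 , - 354.42, - 208, - 65/8  ,  483.46,735,757, 828.98, 898]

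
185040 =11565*16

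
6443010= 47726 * 135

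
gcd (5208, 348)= 12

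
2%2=0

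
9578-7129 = 2449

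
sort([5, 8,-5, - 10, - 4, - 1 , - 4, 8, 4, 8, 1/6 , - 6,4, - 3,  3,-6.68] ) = [ - 10, - 6.68, - 6 , - 5, - 4 , - 4 , -3, - 1,1/6,3,4,4,5,8, 8,8]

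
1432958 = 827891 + 605067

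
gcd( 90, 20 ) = 10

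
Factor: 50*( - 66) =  - 2^2*3^1*5^2*11^1=-  3300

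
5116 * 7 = 35812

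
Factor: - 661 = -661^1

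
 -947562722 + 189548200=-758014522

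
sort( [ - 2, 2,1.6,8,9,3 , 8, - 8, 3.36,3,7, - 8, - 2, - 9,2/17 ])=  [ - 9,-8, - 8, - 2, - 2,2/17,1.6,2 , 3, 3, 3.36,7,8,8, 9] 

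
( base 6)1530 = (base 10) 414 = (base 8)636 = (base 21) JF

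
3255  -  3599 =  - 344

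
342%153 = 36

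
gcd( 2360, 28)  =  4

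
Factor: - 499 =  -499^1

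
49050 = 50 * 981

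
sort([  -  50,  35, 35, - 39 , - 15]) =[-50, - 39,-15,  35, 35 ]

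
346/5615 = 346/5615 =0.06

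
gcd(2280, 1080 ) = 120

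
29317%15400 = 13917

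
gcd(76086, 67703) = 1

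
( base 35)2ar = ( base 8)5413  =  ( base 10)2827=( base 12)1777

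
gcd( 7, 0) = 7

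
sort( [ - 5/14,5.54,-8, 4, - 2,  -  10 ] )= [ - 10  , - 8,-2, - 5/14 , 4, 5.54]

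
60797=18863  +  41934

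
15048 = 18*836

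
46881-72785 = -25904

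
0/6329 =0= 0.00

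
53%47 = 6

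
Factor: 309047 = 199^1*1553^1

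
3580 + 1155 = 4735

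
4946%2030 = 886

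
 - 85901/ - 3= 85901/3 = 28633.67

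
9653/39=9653/39 = 247.51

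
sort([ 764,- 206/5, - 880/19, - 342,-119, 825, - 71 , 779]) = [ - 342, - 119, - 71, - 880/19,  -  206/5, 764, 779, 825] 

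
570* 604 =344280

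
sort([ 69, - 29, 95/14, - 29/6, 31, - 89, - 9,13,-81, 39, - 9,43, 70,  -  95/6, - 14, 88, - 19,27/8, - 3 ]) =[ - 89, - 81 , - 29, - 19, - 95/6, - 14, - 9, - 9,-29/6, - 3,27/8, 95/14, 13, 31,  39,43, 69,70, 88] 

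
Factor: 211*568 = 119848 = 2^3*71^1*211^1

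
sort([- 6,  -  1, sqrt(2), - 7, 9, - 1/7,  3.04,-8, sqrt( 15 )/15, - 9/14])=[ - 8, - 7, - 6,- 1,-9/14, - 1/7, sqrt(15 ) /15,sqrt(2 ), 3.04,9] 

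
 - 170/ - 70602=85/35301= 0.00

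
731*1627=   1189337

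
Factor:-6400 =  - 2^8 * 5^2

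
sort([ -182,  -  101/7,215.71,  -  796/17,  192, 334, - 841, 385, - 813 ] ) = [ - 841, - 813,- 182, - 796/17, - 101/7, 192, 215.71, 334,385]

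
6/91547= 6/91547 = 0.00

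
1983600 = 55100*36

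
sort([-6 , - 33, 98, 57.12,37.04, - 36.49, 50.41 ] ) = [-36.49,-33,-6, 37.04,  50.41, 57.12, 98]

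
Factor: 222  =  2^1*3^1 * 37^1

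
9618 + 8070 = 17688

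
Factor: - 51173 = -73^1*701^1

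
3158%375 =158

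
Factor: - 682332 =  - 2^2*3^1*7^1*8123^1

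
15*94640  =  1419600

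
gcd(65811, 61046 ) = 1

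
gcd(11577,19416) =3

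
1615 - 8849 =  -7234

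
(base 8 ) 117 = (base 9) 87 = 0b1001111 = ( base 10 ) 79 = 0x4F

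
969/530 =969/530 = 1.83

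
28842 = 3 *9614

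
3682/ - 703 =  - 3682/703 = - 5.24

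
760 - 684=76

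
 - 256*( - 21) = 5376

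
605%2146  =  605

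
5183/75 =5183/75 = 69.11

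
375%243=132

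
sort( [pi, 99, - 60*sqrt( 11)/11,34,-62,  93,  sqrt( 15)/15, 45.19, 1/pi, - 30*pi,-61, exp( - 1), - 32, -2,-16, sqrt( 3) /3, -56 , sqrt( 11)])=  [-30*pi, - 62, - 61,- 56, - 32, - 60*sqrt (11 )/11, - 16, - 2, sqrt( 15)/15, 1/pi,  exp( - 1) , sqrt( 3 )/3, pi, sqrt(11),34,45.19, 93, 99]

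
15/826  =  15/826= 0.02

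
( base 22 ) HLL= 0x2207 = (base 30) 9kb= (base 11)65aa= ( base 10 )8711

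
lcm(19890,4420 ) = 39780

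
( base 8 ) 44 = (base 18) 20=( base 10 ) 36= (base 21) 1f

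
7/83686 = 7/83686 = 0.00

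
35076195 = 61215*573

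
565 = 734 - 169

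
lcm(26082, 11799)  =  495558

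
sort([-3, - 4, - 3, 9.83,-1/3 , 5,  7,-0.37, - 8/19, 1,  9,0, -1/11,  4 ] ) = [-4 ,-3,-3, -8/19, - 0.37,-1/3,-1/11, 0 , 1,  4,  5, 7, 9,9.83]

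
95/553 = 95/553 = 0.17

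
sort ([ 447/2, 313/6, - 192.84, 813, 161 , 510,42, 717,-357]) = [ - 357, - 192.84, 42,  313/6, 161, 447/2 , 510, 717,  813]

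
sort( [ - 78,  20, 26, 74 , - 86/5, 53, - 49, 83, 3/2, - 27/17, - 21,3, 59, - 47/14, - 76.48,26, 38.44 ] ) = [ - 78, - 76.48, - 49, - 21,-86/5, - 47/14,-27/17, 3/2, 3,20, 26, 26,38.44, 53, 59, 74, 83 ]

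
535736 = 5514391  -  4978655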